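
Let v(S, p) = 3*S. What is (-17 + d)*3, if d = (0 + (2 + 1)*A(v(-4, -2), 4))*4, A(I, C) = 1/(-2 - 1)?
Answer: -63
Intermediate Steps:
A(I, C) = -⅓ (A(I, C) = 1/(-3) = -⅓)
d = -4 (d = (0 + (2 + 1)*(-⅓))*4 = (0 + 3*(-⅓))*4 = (0 - 1)*4 = -1*4 = -4)
(-17 + d)*3 = (-17 - 4)*3 = -21*3 = -63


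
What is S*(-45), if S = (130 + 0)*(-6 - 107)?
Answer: 661050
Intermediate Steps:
S = -14690 (S = 130*(-113) = -14690)
S*(-45) = -14690*(-45) = 661050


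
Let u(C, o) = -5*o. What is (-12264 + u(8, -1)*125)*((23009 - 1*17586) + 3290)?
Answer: -101410607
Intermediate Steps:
(-12264 + u(8, -1)*125)*((23009 - 1*17586) + 3290) = (-12264 - 5*(-1)*125)*((23009 - 1*17586) + 3290) = (-12264 + 5*125)*((23009 - 17586) + 3290) = (-12264 + 625)*(5423 + 3290) = -11639*8713 = -101410607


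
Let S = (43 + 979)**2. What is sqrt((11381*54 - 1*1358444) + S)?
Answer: sqrt(300614) ≈ 548.28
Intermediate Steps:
S = 1044484 (S = 1022**2 = 1044484)
sqrt((11381*54 - 1*1358444) + S) = sqrt((11381*54 - 1*1358444) + 1044484) = sqrt((614574 - 1358444) + 1044484) = sqrt(-743870 + 1044484) = sqrt(300614)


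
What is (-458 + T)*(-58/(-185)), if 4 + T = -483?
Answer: -10962/37 ≈ -296.27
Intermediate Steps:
T = -487 (T = -4 - 483 = -487)
(-458 + T)*(-58/(-185)) = (-458 - 487)*(-58/(-185)) = -(-54810)*(-1)/185 = -945*58/185 = -10962/37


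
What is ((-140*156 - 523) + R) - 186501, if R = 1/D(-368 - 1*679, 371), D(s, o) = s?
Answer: -218680609/1047 ≈ -2.0886e+5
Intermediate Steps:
R = -1/1047 (R = 1/(-368 - 1*679) = 1/(-368 - 679) = 1/(-1047) = -1/1047 ≈ -0.00095511)
((-140*156 - 523) + R) - 186501 = ((-140*156 - 523) - 1/1047) - 186501 = ((-21840 - 523) - 1/1047) - 186501 = (-22363 - 1/1047) - 186501 = -23414062/1047 - 186501 = -218680609/1047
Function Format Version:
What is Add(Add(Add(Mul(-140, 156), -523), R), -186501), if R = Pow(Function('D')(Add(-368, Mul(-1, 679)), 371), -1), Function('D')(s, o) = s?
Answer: Rational(-218680609, 1047) ≈ -2.0886e+5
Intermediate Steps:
R = Rational(-1, 1047) (R = Pow(Add(-368, Mul(-1, 679)), -1) = Pow(Add(-368, -679), -1) = Pow(-1047, -1) = Rational(-1, 1047) ≈ -0.00095511)
Add(Add(Add(Mul(-140, 156), -523), R), -186501) = Add(Add(Add(Mul(-140, 156), -523), Rational(-1, 1047)), -186501) = Add(Add(Add(-21840, -523), Rational(-1, 1047)), -186501) = Add(Add(-22363, Rational(-1, 1047)), -186501) = Add(Rational(-23414062, 1047), -186501) = Rational(-218680609, 1047)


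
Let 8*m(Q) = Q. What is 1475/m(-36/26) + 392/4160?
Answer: -39883559/4680 ≈ -8522.1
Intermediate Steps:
m(Q) = Q/8
1475/m(-36/26) + 392/4160 = 1475/(((-36/26)/8)) + 392/4160 = 1475/(((-36*1/26)/8)) + 392*(1/4160) = 1475/(((⅛)*(-18/13))) + 49/520 = 1475/(-9/52) + 49/520 = 1475*(-52/9) + 49/520 = -76700/9 + 49/520 = -39883559/4680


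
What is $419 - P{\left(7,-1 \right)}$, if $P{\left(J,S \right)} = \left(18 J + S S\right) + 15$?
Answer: $277$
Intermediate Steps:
$P{\left(J,S \right)} = 15 + S^{2} + 18 J$ ($P{\left(J,S \right)} = \left(18 J + S^{2}\right) + 15 = \left(S^{2} + 18 J\right) + 15 = 15 + S^{2} + 18 J$)
$419 - P{\left(7,-1 \right)} = 419 - \left(15 + \left(-1\right)^{2} + 18 \cdot 7\right) = 419 - \left(15 + 1 + 126\right) = 419 - 142 = 277$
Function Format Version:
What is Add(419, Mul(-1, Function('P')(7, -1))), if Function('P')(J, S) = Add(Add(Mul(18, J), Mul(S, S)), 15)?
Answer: 277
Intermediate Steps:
Function('P')(J, S) = Add(15, Pow(S, 2), Mul(18, J)) (Function('P')(J, S) = Add(Add(Mul(18, J), Pow(S, 2)), 15) = Add(Add(Pow(S, 2), Mul(18, J)), 15) = Add(15, Pow(S, 2), Mul(18, J)))
Add(419, Mul(-1, Function('P')(7, -1))) = Add(419, Mul(-1, Add(15, Pow(-1, 2), Mul(18, 7)))) = Add(419, Mul(-1, Add(15, 1, 126))) = Add(419, Mul(-1, 142)) = Add(419, -142) = 277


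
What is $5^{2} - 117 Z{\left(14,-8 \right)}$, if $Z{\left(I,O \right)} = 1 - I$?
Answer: $1546$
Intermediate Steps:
$5^{2} - 117 Z{\left(14,-8 \right)} = 5^{2} - 117 \left(1 - 14\right) = 25 - 117 \left(1 - 14\right) = 25 - -1521 = 25 + 1521 = 1546$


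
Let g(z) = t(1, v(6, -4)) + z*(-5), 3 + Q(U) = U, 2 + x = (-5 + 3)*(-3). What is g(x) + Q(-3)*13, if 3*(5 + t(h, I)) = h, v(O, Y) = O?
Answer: -308/3 ≈ -102.67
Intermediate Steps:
x = 4 (x = -2 + (-5 + 3)*(-3) = -2 - 2*(-3) = -2 + 6 = 4)
Q(U) = -3 + U
t(h, I) = -5 + h/3
g(z) = -14/3 - 5*z (g(z) = (-5 + (⅓)*1) + z*(-5) = (-5 + ⅓) - 5*z = -14/3 - 5*z)
g(x) + Q(-3)*13 = (-14/3 - 5*4) + (-3 - 3)*13 = (-14/3 - 20) - 6*13 = -74/3 - 78 = -308/3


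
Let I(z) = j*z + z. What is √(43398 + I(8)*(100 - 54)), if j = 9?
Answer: √47078 ≈ 216.97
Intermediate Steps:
I(z) = 10*z (I(z) = 9*z + z = 10*z)
√(43398 + I(8)*(100 - 54)) = √(43398 + (10*8)*(100 - 54)) = √(43398 + 80*46) = √(43398 + 3680) = √47078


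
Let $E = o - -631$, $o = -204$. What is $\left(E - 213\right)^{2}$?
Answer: $45796$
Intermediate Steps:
$E = 427$ ($E = -204 - -631 = -204 + 631 = 427$)
$\left(E - 213\right)^{2} = \left(427 - 213\right)^{2} = 214^{2} = 45796$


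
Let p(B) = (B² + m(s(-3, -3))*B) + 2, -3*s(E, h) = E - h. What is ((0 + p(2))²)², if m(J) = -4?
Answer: 16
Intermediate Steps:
s(E, h) = -E/3 + h/3 (s(E, h) = -(E - h)/3 = -E/3 + h/3)
p(B) = 2 + B² - 4*B (p(B) = (B² - 4*B) + 2 = 2 + B² - 4*B)
((0 + p(2))²)² = ((0 + (2 + 2² - 4*2))²)² = ((0 + (2 + 4 - 8))²)² = ((0 - 2)²)² = ((-2)²)² = 4² = 16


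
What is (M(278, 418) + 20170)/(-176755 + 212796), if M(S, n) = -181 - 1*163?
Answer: 862/1567 ≈ 0.55010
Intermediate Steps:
M(S, n) = -344 (M(S, n) = -181 - 163 = -344)
(M(278, 418) + 20170)/(-176755 + 212796) = (-344 + 20170)/(-176755 + 212796) = 19826/36041 = 19826*(1/36041) = 862/1567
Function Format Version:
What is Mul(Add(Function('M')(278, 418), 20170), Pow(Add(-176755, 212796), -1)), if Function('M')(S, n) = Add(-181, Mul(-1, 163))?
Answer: Rational(862, 1567) ≈ 0.55010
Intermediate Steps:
Function('M')(S, n) = -344 (Function('M')(S, n) = Add(-181, -163) = -344)
Mul(Add(Function('M')(278, 418), 20170), Pow(Add(-176755, 212796), -1)) = Mul(Add(-344, 20170), Pow(Add(-176755, 212796), -1)) = Mul(19826, Pow(36041, -1)) = Mul(19826, Rational(1, 36041)) = Rational(862, 1567)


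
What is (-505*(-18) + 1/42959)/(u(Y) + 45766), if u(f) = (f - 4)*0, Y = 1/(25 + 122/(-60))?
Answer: 390497311/1966061594 ≈ 0.19862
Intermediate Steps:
Y = 30/689 (Y = 1/(25 + 122*(-1/60)) = 1/(25 - 61/30) = 1/(689/30) = 30/689 ≈ 0.043541)
u(f) = 0 (u(f) = (-4 + f)*0 = 0)
(-505*(-18) + 1/42959)/(u(Y) + 45766) = (-505*(-18) + 1/42959)/(0 + 45766) = (9090 + 1/42959)/45766 = (390497311/42959)*(1/45766) = 390497311/1966061594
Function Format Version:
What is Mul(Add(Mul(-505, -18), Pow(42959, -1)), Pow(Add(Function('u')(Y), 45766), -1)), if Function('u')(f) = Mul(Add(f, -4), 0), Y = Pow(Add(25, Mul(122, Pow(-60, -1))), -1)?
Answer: Rational(390497311, 1966061594) ≈ 0.19862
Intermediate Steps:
Y = Rational(30, 689) (Y = Pow(Add(25, Mul(122, Rational(-1, 60))), -1) = Pow(Add(25, Rational(-61, 30)), -1) = Pow(Rational(689, 30), -1) = Rational(30, 689) ≈ 0.043541)
Function('u')(f) = 0 (Function('u')(f) = Mul(Add(-4, f), 0) = 0)
Mul(Add(Mul(-505, -18), Pow(42959, -1)), Pow(Add(Function('u')(Y), 45766), -1)) = Mul(Add(Mul(-505, -18), Pow(42959, -1)), Pow(Add(0, 45766), -1)) = Mul(Add(9090, Rational(1, 42959)), Pow(45766, -1)) = Mul(Rational(390497311, 42959), Rational(1, 45766)) = Rational(390497311, 1966061594)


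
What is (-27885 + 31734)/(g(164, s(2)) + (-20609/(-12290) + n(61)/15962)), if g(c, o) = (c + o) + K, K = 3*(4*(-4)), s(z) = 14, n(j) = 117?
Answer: 188767450005/6458221547 ≈ 29.229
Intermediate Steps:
K = -48 (K = 3*(-16) = -48)
g(c, o) = -48 + c + o (g(c, o) = (c + o) - 48 = -48 + c + o)
(-27885 + 31734)/(g(164, s(2)) + (-20609/(-12290) + n(61)/15962)) = (-27885 + 31734)/((-48 + 164 + 14) + (-20609/(-12290) + 117/15962)) = 3849/(130 + (-20609*(-1/12290) + 117*(1/15962))) = 3849/(130 + (20609/12290 + 117/15962)) = 3849/(130 + 82599697/49043245) = 3849/(6458221547/49043245) = 3849*(49043245/6458221547) = 188767450005/6458221547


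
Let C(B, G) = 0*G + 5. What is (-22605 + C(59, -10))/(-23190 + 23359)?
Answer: -22600/169 ≈ -133.73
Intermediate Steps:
C(B, G) = 5 (C(B, G) = 0 + 5 = 5)
(-22605 + C(59, -10))/(-23190 + 23359) = (-22605 + 5)/(-23190 + 23359) = -22600/169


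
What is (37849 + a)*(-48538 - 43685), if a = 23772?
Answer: -5682873483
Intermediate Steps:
(37849 + a)*(-48538 - 43685) = (37849 + 23772)*(-48538 - 43685) = 61621*(-92223) = -5682873483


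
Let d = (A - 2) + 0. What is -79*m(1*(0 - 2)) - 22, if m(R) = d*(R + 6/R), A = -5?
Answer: -2787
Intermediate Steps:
d = -7 (d = (-5 - 2) + 0 = -7 + 0 = -7)
m(R) = -42/R - 7*R (m(R) = -7*(R + 6/R) = -42/R - 7*R)
-79*m(1*(0 - 2)) - 22 = -79*(-42/(0 - 2) - 7*(0 - 2)) - 22 = -79*(-42/(1*(-2)) - 7*(-2)) - 22 = -79*(-42/(-2) - 7*(-2)) - 22 = -79*(-42*(-½) + 14) - 22 = -79*(21 + 14) - 22 = -79*35 - 22 = -2765 - 22 = -2787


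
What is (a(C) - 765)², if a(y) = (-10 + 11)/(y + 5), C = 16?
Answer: 258052096/441 ≈ 5.8515e+5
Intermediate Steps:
a(y) = 1/(5 + y)
(a(C) - 765)² = (1/(5 + 16) - 765)² = (1/21 - 765)² = (-16064/21)² = 258052096/441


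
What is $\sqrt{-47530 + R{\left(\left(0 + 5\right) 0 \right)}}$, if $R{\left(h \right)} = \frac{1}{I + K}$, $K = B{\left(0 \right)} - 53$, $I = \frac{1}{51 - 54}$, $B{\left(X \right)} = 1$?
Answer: $\frac{i \sqrt{1171567441}}{157} \approx 218.01 i$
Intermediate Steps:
$I = - \frac{1}{3}$ ($I = \frac{1}{51 - 54} = \frac{1}{-3} = - \frac{1}{3} \approx -0.33333$)
$K = -52$ ($K = 1 - 53 = -52$)
$R{\left(h \right)} = - \frac{3}{157}$ ($R{\left(h \right)} = \frac{1}{- \frac{1}{3} - 52} = \frac{1}{- \frac{157}{3}} = - \frac{3}{157}$)
$\sqrt{-47530 + R{\left(\left(0 + 5\right) 0 \right)}} = \sqrt{-47530 - \frac{3}{157}} = \sqrt{- \frac{7462213}{157}} = \frac{i \sqrt{1171567441}}{157}$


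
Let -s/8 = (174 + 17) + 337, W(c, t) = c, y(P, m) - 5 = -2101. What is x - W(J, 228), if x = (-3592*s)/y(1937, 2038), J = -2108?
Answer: -672140/131 ≈ -5130.8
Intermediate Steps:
y(P, m) = -2096 (y(P, m) = 5 - 2101 = -2096)
s = -4224 (s = -8*((174 + 17) + 337) = -8*(191 + 337) = -8*528 = -4224)
x = -948288/131 (x = -3592*(-4224)/(-2096) = 15172608*(-1/2096) = -948288/131 ≈ -7238.8)
x - W(J, 228) = -948288/131 - 1*(-2108) = -948288/131 + 2108 = -672140/131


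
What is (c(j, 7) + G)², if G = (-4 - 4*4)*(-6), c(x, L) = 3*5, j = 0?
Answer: 18225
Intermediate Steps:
c(x, L) = 15
G = 120 (G = (-4 - 16)*(-6) = -20*(-6) = 120)
(c(j, 7) + G)² = (15 + 120)² = 135² = 18225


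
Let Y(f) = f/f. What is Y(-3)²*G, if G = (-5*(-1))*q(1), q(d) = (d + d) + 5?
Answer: 35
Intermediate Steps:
Y(f) = 1
q(d) = 5 + 2*d (q(d) = 2*d + 5 = 5 + 2*d)
G = 35 (G = (-5*(-1))*(5 + 2*1) = 5*(5 + 2) = 5*7 = 35)
Y(-3)²*G = 1²*35 = 1*35 = 35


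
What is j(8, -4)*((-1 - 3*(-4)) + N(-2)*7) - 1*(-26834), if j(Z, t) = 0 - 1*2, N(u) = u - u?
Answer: 26812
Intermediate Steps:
N(u) = 0
j(Z, t) = -2 (j(Z, t) = 0 - 2 = -2)
j(8, -4)*((-1 - 3*(-4)) + N(-2)*7) - 1*(-26834) = -2*((-1 - 3*(-4)) + 0*7) - 1*(-26834) = -2*((-1 + 12) + 0) + 26834 = -2*(11 + 0) + 26834 = -2*11 + 26834 = -22 + 26834 = 26812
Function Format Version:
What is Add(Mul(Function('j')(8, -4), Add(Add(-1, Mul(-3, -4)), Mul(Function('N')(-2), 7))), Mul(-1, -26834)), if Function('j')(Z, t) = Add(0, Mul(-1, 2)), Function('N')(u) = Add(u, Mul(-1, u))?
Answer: 26812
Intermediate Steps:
Function('N')(u) = 0
Function('j')(Z, t) = -2 (Function('j')(Z, t) = Add(0, -2) = -2)
Add(Mul(Function('j')(8, -4), Add(Add(-1, Mul(-3, -4)), Mul(Function('N')(-2), 7))), Mul(-1, -26834)) = Add(Mul(-2, Add(Add(-1, Mul(-3, -4)), Mul(0, 7))), Mul(-1, -26834)) = Add(Mul(-2, Add(Add(-1, 12), 0)), 26834) = Add(Mul(-2, Add(11, 0)), 26834) = Add(Mul(-2, 11), 26834) = Add(-22, 26834) = 26812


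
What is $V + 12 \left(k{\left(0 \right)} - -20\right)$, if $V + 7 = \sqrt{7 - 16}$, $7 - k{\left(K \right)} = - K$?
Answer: $317 + 3 i \approx 317.0 + 3.0 i$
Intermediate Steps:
$k{\left(K \right)} = 7 + K$ ($k{\left(K \right)} = 7 - - K = 7 + K$)
$V = -7 + 3 i$ ($V = -7 + \sqrt{7 - 16} = -7 + \sqrt{-9} = -7 + 3 i \approx -7.0 + 3.0 i$)
$V + 12 \left(k{\left(0 \right)} - -20\right) = \left(-7 + 3 i\right) + 12 \left(\left(7 + 0\right) - -20\right) = \left(-7 + 3 i\right) + 12 \left(7 + 20\right) = \left(-7 + 3 i\right) + 12 \cdot 27 = \left(-7 + 3 i\right) + 324 = 317 + 3 i$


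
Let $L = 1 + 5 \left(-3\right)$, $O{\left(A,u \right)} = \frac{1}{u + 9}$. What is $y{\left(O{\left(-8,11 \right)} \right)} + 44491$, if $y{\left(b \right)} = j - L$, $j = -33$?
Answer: $44472$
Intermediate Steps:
$O{\left(A,u \right)} = \frac{1}{9 + u}$
$L = -14$ ($L = 1 - 15 = -14$)
$y{\left(b \right)} = -19$ ($y{\left(b \right)} = -33 - -14 = -33 + 14 = -19$)
$y{\left(O{\left(-8,11 \right)} \right)} + 44491 = -19 + 44491 = 44472$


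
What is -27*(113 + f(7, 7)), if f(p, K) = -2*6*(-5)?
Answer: -4671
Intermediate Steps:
f(p, K) = 60 (f(p, K) = -12*(-5) = 60)
-27*(113 + f(7, 7)) = -27*(113 + 60) = -27*173 = -4671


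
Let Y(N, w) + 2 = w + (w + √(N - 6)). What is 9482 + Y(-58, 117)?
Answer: 9714 + 8*I ≈ 9714.0 + 8.0*I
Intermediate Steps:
Y(N, w) = -2 + √(-6 + N) + 2*w (Y(N, w) = -2 + (w + (w + √(N - 6))) = -2 + (w + (w + √(-6 + N))) = -2 + (√(-6 + N) + 2*w) = -2 + √(-6 + N) + 2*w)
9482 + Y(-58, 117) = 9482 + (-2 + √(-6 - 58) + 2*117) = 9482 + (-2 + √(-64) + 234) = 9482 + (-2 + 8*I + 234) = 9482 + (232 + 8*I) = 9714 + 8*I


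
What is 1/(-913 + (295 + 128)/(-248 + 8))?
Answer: -80/73181 ≈ -0.0010932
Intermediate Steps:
1/(-913 + (295 + 128)/(-248 + 8)) = 1/(-913 + 423/(-240)) = 1/(-913 + 423*(-1/240)) = 1/(-913 - 141/80) = 1/(-73181/80) = -80/73181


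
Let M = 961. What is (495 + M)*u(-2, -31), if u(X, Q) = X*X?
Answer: 5824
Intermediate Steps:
u(X, Q) = X**2
(495 + M)*u(-2, -31) = (495 + 961)*(-2)**2 = 1456*4 = 5824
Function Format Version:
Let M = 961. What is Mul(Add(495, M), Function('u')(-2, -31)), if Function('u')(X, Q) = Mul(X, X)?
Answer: 5824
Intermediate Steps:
Function('u')(X, Q) = Pow(X, 2)
Mul(Add(495, M), Function('u')(-2, -31)) = Mul(Add(495, 961), Pow(-2, 2)) = Mul(1456, 4) = 5824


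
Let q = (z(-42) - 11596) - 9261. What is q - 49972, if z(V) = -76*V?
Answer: -67637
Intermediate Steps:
q = -17665 (q = (-76*(-42) - 11596) - 9261 = (3192 - 11596) - 9261 = -8404 - 9261 = -17665)
q - 49972 = -17665 - 49972 = -67637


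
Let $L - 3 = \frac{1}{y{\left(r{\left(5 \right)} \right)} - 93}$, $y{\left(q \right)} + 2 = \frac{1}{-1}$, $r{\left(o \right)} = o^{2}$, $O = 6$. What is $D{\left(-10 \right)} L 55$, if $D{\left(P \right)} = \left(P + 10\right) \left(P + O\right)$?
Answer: $0$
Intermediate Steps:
$y{\left(q \right)} = -3$ ($y{\left(q \right)} = -2 + \frac{1}{-1} = -2 - 1 = -3$)
$L = \frac{287}{96}$ ($L = 3 + \frac{1}{-3 - 93} = 3 + \frac{1}{-96} = 3 - \frac{1}{96} = \frac{287}{96} \approx 2.9896$)
$D{\left(P \right)} = \left(6 + P\right) \left(10 + P\right)$ ($D{\left(P \right)} = \left(P + 10\right) \left(P + 6\right) = \left(10 + P\right) \left(6 + P\right) = \left(6 + P\right) \left(10 + P\right)$)
$D{\left(-10 \right)} L 55 = \left(60 + \left(-10\right)^{2} + 16 \left(-10\right)\right) \frac{287}{96} \cdot 55 = \left(60 + 100 - 160\right) \frac{287}{96} \cdot 55 = 0 \cdot \frac{287}{96} \cdot 55 = 0 \cdot 55 = 0$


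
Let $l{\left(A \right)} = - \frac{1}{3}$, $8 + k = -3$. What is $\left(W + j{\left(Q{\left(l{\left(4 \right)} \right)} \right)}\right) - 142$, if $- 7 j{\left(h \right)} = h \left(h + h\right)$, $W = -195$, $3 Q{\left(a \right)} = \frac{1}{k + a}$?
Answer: $- \frac{1363503}{4046} \approx -337.0$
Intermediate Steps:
$k = -11$ ($k = -8 - 3 = -11$)
$l{\left(A \right)} = - \frac{1}{3}$ ($l{\left(A \right)} = \left(-1\right) \frac{1}{3} = - \frac{1}{3}$)
$Q{\left(a \right)} = \frac{1}{3 \left(-11 + a\right)}$
$j{\left(h \right)} = - \frac{2 h^{2}}{7}$ ($j{\left(h \right)} = - \frac{h \left(h + h\right)}{7} = - \frac{h 2 h}{7} = - \frac{2 h^{2}}{7}$)
$\left(W + j{\left(Q{\left(l{\left(4 \right)} \right)} \right)}\right) - 142 = \left(-195 - \frac{2 \left(\frac{1}{3 \left(-11 - \frac{1}{3}\right)}\right)^{2}}{7}\right) - 142 = \left(-195 - \frac{2 \left(\frac{1}{3 \left(- \frac{34}{3}\right)}\right)^{2}}{7}\right) - 142 = \left(-195 - \frac{2 \left(\frac{1}{3} \left(- \frac{3}{34}\right)\right)^{2}}{7}\right) - 142 = \left(-195 - \frac{2 \left(- \frac{1}{34}\right)^{2}}{7}\right) - 142 = \left(-195 - \frac{1}{4046}\right) - 142 = - \frac{788971}{4046} - 142 = - \frac{1363503}{4046}$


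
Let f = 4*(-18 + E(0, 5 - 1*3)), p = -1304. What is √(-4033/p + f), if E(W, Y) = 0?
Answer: I*√29292730/652 ≈ 8.301*I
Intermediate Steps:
f = -72 (f = 4*(-18 + 0) = 4*(-18) = -72)
√(-4033/p + f) = √(-4033/(-1304) - 72) = √(-4033*(-1/1304) - 72) = √(4033/1304 - 72) = √(-89855/1304) = I*√29292730/652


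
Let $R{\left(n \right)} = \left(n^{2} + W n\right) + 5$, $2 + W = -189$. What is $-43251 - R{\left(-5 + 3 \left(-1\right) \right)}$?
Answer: $-44848$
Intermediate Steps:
$W = -191$ ($W = -2 - 189 = -191$)
$R{\left(n \right)} = 5 + n^{2} - 191 n$ ($R{\left(n \right)} = \left(n^{2} - 191 n\right) + 5 = 5 + n^{2} - 191 n$)
$-43251 - R{\left(-5 + 3 \left(-1\right) \right)} = -43251 - \left(5 + \left(-5 + 3 \left(-1\right)\right)^{2} - 191 \left(-5 + 3 \left(-1\right)\right)\right) = -43251 - \left(5 + \left(-5 - 3\right)^{2} - 191 \left(-5 - 3\right)\right) = -43251 - \left(5 + \left(-8\right)^{2} - -1528\right) = -43251 - \left(5 + 64 + 1528\right) = -43251 - 1597 = -44848$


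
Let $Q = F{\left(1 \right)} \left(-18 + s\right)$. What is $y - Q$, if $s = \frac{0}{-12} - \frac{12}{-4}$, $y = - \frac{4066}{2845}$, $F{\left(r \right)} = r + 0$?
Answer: $\frac{38609}{2845} \approx 13.571$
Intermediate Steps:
$F{\left(r \right)} = r$
$y = - \frac{4066}{2845}$ ($y = \left(-4066\right) \frac{1}{2845} = - \frac{4066}{2845} \approx -1.4292$)
$s = 3$ ($s = 0 \left(- \frac{1}{12}\right) - -3 = 0 + 3 = 3$)
$Q = -15$ ($Q = 1 \left(-18 + 3\right) = 1 \left(-15\right) = -15$)
$y - Q = - \frac{4066}{2845} - -15 = - \frac{4066}{2845} + 15 = \frac{38609}{2845}$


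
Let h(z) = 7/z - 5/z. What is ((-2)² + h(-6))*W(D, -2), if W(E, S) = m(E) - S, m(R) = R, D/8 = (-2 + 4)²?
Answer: 374/3 ≈ 124.67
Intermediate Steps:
D = 32 (D = 8*(-2 + 4)² = 8*2² = 8*4 = 32)
W(E, S) = E - S
h(z) = 2/z
((-2)² + h(-6))*W(D, -2) = ((-2)² + 2/(-6))*(32 - 1*(-2)) = (4 + 2*(-⅙))*(32 + 2) = (4 - ⅓)*34 = (11/3)*34 = 374/3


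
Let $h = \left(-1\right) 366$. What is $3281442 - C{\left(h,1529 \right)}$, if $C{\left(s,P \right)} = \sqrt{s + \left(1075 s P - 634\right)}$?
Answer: $3281442 - 5 i \sqrt{24063442} \approx 3.2814 \cdot 10^{6} - 24527.0 i$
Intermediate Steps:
$h = -366$
$C{\left(s,P \right)} = \sqrt{-634 + s + 1075 P s}$ ($C{\left(s,P \right)} = \sqrt{s + \left(1075 P s - 634\right)} = \sqrt{s + \left(-634 + 1075 P s\right)} = \sqrt{-634 + s + 1075 P s}$)
$3281442 - C{\left(h,1529 \right)} = 3281442 - \sqrt{-634 - 366 + 1075 \cdot 1529 \left(-366\right)} = 3281442 - \sqrt{-634 - 366 - 601585050} = 3281442 - \sqrt{-601586050} = 3281442 - 5 i \sqrt{24063442}$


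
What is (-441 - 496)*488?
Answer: -457256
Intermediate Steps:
(-441 - 496)*488 = -937*488 = -457256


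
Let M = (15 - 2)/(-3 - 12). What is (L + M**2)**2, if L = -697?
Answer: 24541102336/50625 ≈ 4.8476e+5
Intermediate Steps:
M = -13/15 (M = 13/(-15) = 13*(-1/15) = -13/15 ≈ -0.86667)
(L + M**2)**2 = (-697 + (-13/15)**2)**2 = (-697 + 169/225)**2 = (-156656/225)**2 = 24541102336/50625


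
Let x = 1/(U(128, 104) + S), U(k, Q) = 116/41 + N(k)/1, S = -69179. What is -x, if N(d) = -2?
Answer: 41/2836305 ≈ 1.4455e-5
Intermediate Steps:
U(k, Q) = 34/41 (U(k, Q) = 116/41 - 2/1 = 116*(1/41) - 2*1 = 116/41 - 2 = 34/41)
x = -41/2836305 (x = 1/(34/41 - 69179) = 1/(-2836305/41) = -41/2836305 ≈ -1.4455e-5)
-x = -1*(-41/2836305) = 41/2836305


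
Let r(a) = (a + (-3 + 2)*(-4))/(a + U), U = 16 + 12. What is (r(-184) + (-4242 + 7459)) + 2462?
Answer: 73842/13 ≈ 5680.2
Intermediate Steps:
U = 28
r(a) = (4 + a)/(28 + a) (r(a) = (a + (-3 + 2)*(-4))/(a + 28) = (a - 1*(-4))/(28 + a) = (a + 4)/(28 + a) = (4 + a)/(28 + a))
(r(-184) + (-4242 + 7459)) + 2462 = ((4 - 184)/(28 - 184) + (-4242 + 7459)) + 2462 = (-180/(-156) + 3217) + 2462 = (-1/156*(-180) + 3217) + 2462 = (15/13 + 3217) + 2462 = 41836/13 + 2462 = 73842/13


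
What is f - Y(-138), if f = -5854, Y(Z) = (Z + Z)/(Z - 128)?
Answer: -778720/133 ≈ -5855.0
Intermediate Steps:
Y(Z) = 2*Z/(-128 + Z) (Y(Z) = (2*Z)/(-128 + Z) = 2*Z/(-128 + Z))
f - Y(-138) = -5854 - 2*(-138)/(-128 - 138) = -5854 - 2*(-138)/(-266) = -5854 - 2*(-138)*(-1)/266 = -5854 - 1*138/133 = -5854 - 138/133 = -778720/133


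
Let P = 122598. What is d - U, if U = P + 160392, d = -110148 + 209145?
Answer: -183993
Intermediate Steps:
d = 98997
U = 282990 (U = 122598 + 160392 = 282990)
d - U = 98997 - 1*282990 = 98997 - 282990 = -183993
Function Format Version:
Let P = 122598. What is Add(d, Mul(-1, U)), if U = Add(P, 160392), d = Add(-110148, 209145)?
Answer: -183993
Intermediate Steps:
d = 98997
U = 282990 (U = Add(122598, 160392) = 282990)
Add(d, Mul(-1, U)) = Add(98997, Mul(-1, 282990)) = Add(98997, -282990) = -183993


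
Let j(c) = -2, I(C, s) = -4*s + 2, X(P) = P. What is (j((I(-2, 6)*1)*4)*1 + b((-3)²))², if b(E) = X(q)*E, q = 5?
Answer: 1849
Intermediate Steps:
I(C, s) = 2 - 4*s
b(E) = 5*E
(j((I(-2, 6)*1)*4)*1 + b((-3)²))² = (-2*1 + 5*(-3)²)² = (-2 + 5*9)² = (-2 + 45)² = 43² = 1849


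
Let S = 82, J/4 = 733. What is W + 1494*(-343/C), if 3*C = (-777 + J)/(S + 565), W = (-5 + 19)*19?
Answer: -994076692/2155 ≈ -4.6129e+5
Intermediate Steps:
J = 2932 (J = 4*733 = 2932)
W = 266 (W = 14*19 = 266)
C = 2155/1941 (C = ((-777 + 2932)/(82 + 565))/3 = (2155/647)/3 = (2155*(1/647))/3 = (1/3)*(2155/647) = 2155/1941 ≈ 1.1103)
W + 1494*(-343/C) = 266 + 1494*(-343/2155/1941) = 266 + 1494*(-343*1941/2155) = 266 + 1494*(-665763/2155) = 266 - 994649922/2155 = -994076692/2155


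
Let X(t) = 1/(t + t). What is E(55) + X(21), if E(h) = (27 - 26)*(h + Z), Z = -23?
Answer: 1345/42 ≈ 32.024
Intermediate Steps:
X(t) = 1/(2*t)
E(h) = -23 + h (E(h) = (27 - 26)*(h - 23) = 1*(-23 + h) = -23 + h)
E(55) + X(21) = (-23 + 55) + (½)/21 = 32 + (½)*(1/21) = 32 + 1/42 = 1345/42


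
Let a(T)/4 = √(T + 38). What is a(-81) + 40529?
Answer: 40529 + 4*I*√43 ≈ 40529.0 + 26.23*I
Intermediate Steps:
a(T) = 4*√(38 + T) (a(T) = 4*√(T + 38) = 4*√(38 + T))
a(-81) + 40529 = 4*√(38 - 81) + 40529 = 4*√(-43) + 40529 = 4*(I*√43) + 40529 = 4*I*√43 + 40529 = 40529 + 4*I*√43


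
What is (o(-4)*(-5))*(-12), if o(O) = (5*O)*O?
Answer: 4800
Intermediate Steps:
o(O) = 5*O²
(o(-4)*(-5))*(-12) = ((5*(-4)²)*(-5))*(-12) = ((5*16)*(-5))*(-12) = (80*(-5))*(-12) = -400*(-12) = 4800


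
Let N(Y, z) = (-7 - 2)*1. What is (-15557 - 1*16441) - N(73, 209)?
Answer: -31989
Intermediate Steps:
N(Y, z) = -9 (N(Y, z) = -9*1 = -9)
(-15557 - 1*16441) - N(73, 209) = (-15557 - 1*16441) - 1*(-9) = (-15557 - 16441) + 9 = -31998 + 9 = -31989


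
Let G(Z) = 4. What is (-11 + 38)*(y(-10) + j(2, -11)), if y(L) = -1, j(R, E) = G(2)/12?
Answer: -18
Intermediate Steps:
j(R, E) = ⅓ (j(R, E) = 4/12 = 4*(1/12) = ⅓)
(-11 + 38)*(y(-10) + j(2, -11)) = (-11 + 38)*(-1 + ⅓) = 27*(-⅔) = -18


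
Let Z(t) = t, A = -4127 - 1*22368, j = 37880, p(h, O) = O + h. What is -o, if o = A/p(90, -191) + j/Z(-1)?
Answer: 3799385/101 ≈ 37618.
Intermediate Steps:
A = -26495 (A = -4127 - 22368 = -26495)
o = -3799385/101 (o = -26495/(-191 + 90) + 37880/(-1) = -26495/(-101) + 37880*(-1) = -26495*(-1/101) - 37880 = 26495/101 - 37880 = -3799385/101 ≈ -37618.)
-o = -1*(-3799385/101) = 3799385/101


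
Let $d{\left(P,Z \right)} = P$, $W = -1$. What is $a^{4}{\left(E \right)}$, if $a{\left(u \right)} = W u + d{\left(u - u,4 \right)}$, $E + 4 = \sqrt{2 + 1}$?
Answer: $\left(4 - \sqrt{3}\right)^{4} \approx 26.457$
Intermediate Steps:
$E = -4 + \sqrt{3}$ ($E = -4 + \sqrt{2 + 1} = -4 + \sqrt{3} \approx -2.2679$)
$a{\left(u \right)} = - u$ ($a{\left(u \right)} = - u + \left(u - u\right) = - u + 0 = - u$)
$a^{4}{\left(E \right)} = \left(- (-4 + \sqrt{3})\right)^{4} = \left(4 - \sqrt{3}\right)^{4}$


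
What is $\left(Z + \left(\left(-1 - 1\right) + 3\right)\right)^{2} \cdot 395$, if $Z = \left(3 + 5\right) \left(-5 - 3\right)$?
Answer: $1567755$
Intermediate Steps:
$Z = -64$ ($Z = 8 \left(-8\right) = -64$)
$\left(Z + \left(\left(-1 - 1\right) + 3\right)\right)^{2} \cdot 395 = \left(-64 + \left(\left(-1 - 1\right) + 3\right)\right)^{2} \cdot 395 = \left(-64 + \left(-2 + 3\right)\right)^{2} \cdot 395 = \left(-64 + 1\right)^{2} \cdot 395 = \left(-63\right)^{2} \cdot 395 = 3969 \cdot 395 = 1567755$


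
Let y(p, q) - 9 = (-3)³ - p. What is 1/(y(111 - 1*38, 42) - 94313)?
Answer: -1/94404 ≈ -1.0593e-5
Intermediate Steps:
y(p, q) = -18 - p (y(p, q) = 9 + ((-3)³ - p) = 9 + (-27 - p) = -18 - p)
1/(y(111 - 1*38, 42) - 94313) = 1/((-18 - (111 - 1*38)) - 94313) = 1/((-18 - (111 - 38)) - 94313) = 1/((-18 - 1*73) - 94313) = 1/((-18 - 73) - 94313) = 1/(-91 - 94313) = 1/(-94404) = -1/94404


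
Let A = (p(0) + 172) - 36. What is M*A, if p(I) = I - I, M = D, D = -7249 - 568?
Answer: -1063112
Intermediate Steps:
D = -7817
M = -7817
p(I) = 0
A = 136 (A = (0 + 172) - 36 = 172 - 36 = 136)
M*A = -7817*136 = -1063112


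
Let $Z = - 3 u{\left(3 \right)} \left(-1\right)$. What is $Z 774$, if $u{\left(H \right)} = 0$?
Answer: $0$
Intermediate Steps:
$Z = 0$ ($Z = \left(-3\right) 0 \left(-1\right) = 0 \left(-1\right) = 0$)
$Z 774 = 0 \cdot 774 = 0$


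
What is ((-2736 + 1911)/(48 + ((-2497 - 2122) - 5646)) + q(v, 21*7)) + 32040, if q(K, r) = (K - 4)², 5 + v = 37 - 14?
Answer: 329356037/10217 ≈ 32236.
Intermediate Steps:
v = 18 (v = -5 + (37 - 14) = -5 + 23 = 18)
q(K, r) = (-4 + K)²
((-2736 + 1911)/(48 + ((-2497 - 2122) - 5646)) + q(v, 21*7)) + 32040 = ((-2736 + 1911)/(48 + ((-2497 - 2122) - 5646)) + (-4 + 18)²) + 32040 = (-825/(48 + (-4619 - 5646)) + 14²) + 32040 = (-825/(48 - 10265) + 196) + 32040 = (-825/(-10217) + 196) + 32040 = (-825*(-1/10217) + 196) + 32040 = (825/10217 + 196) + 32040 = 2003357/10217 + 32040 = 329356037/10217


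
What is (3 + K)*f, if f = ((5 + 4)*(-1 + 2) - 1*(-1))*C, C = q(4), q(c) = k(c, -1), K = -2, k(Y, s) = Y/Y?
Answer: 10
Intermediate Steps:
k(Y, s) = 1
q(c) = 1
C = 1
f = 10 (f = ((5 + 4)*(-1 + 2) - 1*(-1))*1 = (9*1 + 1)*1 = (9 + 1)*1 = 10*1 = 10)
(3 + K)*f = (3 - 2)*10 = 1*10 = 10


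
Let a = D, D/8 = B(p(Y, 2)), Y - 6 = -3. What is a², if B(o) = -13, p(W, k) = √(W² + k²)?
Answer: 10816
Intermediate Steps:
Y = 3 (Y = 6 - 3 = 3)
D = -104 (D = 8*(-13) = -104)
a = -104
a² = (-104)² = 10816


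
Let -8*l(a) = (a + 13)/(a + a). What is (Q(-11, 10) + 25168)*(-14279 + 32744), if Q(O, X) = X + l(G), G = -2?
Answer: 14877379755/32 ≈ 4.6492e+8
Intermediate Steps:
l(a) = -(13 + a)/(16*a) (l(a) = -(a + 13)/(8*(a + a)) = -(13 + a)/(8*(2*a)) = -(13 + a)*1/(2*a)/8 = -(13 + a)/(16*a))
Q(O, X) = 11/32 + X (Q(O, X) = X + (1/16)*(-13 - 1*(-2))/(-2) = X + (1/16)*(-½)*(-13 + 2) = X + (1/16)*(-½)*(-11) = X + 11/32 = 11/32 + X)
(Q(-11, 10) + 25168)*(-14279 + 32744) = ((11/32 + 10) + 25168)*(-14279 + 32744) = (331/32 + 25168)*18465 = (805707/32)*18465 = 14877379755/32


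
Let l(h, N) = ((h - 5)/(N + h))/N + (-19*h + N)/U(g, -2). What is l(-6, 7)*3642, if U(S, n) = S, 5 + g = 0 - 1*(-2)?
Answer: -1068320/7 ≈ -1.5262e+5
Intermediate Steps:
g = -3 (g = -5 + (0 - 1*(-2)) = -5 + (0 + 2) = -5 + 2 = -3)
l(h, N) = -N/3 + 19*h/3 + (-5 + h)/(N*(N + h)) (l(h, N) = ((h - 5)/(N + h))/N + (-19*h + N)/(-3) = ((-5 + h)/(N + h))/N + (N - 19*h)*(-⅓) = ((-5 + h)/(N + h))/N + (-N/3 + 19*h/3) = (-5 + h)/(N*(N + h)) + (-N/3 + 19*h/3) = -N/3 + 19*h/3 + (-5 + h)/(N*(N + h)))
l(-6, 7)*3642 = ((⅓)*(-15 - 1*7³ + 3*(-6) + 18*(-6)*7² + 19*7*(-6)²)/(7*(7 - 6)))*3642 = ((⅓)*(⅐)*(-15 - 1*343 - 18 + 18*(-6)*49 + 19*7*36)/1)*3642 = ((⅓)*(⅐)*1*(-15 - 343 - 18 - 5292 + 4788))*3642 = ((⅓)*(⅐)*1*(-880))*3642 = -880/21*3642 = -1068320/7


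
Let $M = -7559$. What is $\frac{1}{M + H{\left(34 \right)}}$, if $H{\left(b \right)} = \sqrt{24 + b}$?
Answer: $- \frac{7559}{57138423} - \frac{\sqrt{58}}{57138423} \approx -0.00013243$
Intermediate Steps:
$\frac{1}{M + H{\left(34 \right)}} = \frac{1}{-7559 + \sqrt{24 + 34}} = \frac{1}{-7559 + \sqrt{58}}$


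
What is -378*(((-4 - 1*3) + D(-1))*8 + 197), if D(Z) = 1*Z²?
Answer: -56322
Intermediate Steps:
D(Z) = Z²
-378*(((-4 - 1*3) + D(-1))*8 + 197) = -378*(((-4 - 1*3) + (-1)²)*8 + 197) = -378*(((-4 - 3) + 1)*8 + 197) = -378*((-7 + 1)*8 + 197) = -378*(-6*8 + 197) = -378*(-48 + 197) = -378*149 = -56322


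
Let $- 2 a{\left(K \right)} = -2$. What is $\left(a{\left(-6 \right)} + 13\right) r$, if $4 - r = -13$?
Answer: $238$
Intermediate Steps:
$r = 17$ ($r = 4 - -13 = 4 + 13 = 17$)
$a{\left(K \right)} = 1$ ($a{\left(K \right)} = \left(- \frac{1}{2}\right) \left(-2\right) = 1$)
$\left(a{\left(-6 \right)} + 13\right) r = \left(1 + 13\right) 17 = 14 \cdot 17 = 238$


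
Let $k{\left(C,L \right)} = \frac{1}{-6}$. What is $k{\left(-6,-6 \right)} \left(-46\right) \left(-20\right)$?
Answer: $- \frac{460}{3} \approx -153.33$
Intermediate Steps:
$k{\left(C,L \right)} = - \frac{1}{6}$
$k{\left(-6,-6 \right)} \left(-46\right) \left(-20\right) = \left(- \frac{1}{6}\right) \left(-46\right) \left(-20\right) = \frac{23}{3} \left(-20\right) = - \frac{460}{3}$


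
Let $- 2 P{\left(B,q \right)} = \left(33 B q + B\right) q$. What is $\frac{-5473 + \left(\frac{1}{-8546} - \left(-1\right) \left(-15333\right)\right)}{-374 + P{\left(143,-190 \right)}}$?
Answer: $\frac{177808077}{727817859494} \approx 0.0002443$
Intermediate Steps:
$P{\left(B,q \right)} = - \frac{q \left(B + 33 B q\right)}{2}$ ($P{\left(B,q \right)} = - \frac{\left(33 B q + B\right) q}{2} = - \frac{\left(B + 33 B q\right) q}{2} = - \frac{q \left(B + 33 B q\right)}{2}$)
$\frac{-5473 + \left(\frac{1}{-8546} - \left(-1\right) \left(-15333\right)\right)}{-374 + P{\left(143,-190 \right)}} = \frac{-5473 + \left(\frac{1}{-8546} - \left(-1\right) \left(-15333\right)\right)}{-374 - \frac{143}{2} \left(-190\right) \left(1 + 33 \left(-190\right)\right)} = \frac{-5473 - \frac{131035819}{8546}}{-374 - \frac{143}{2} \left(-190\right) \left(1 - 6270\right)} = \frac{-5473 - \frac{131035819}{8546}}{-374 - \frac{143}{2} \left(-190\right) \left(-6269\right)} = \frac{-5473 - \frac{131035819}{8546}}{-374 - 85164365} = - \frac{177808077}{8546 \left(-85164739\right)} = \left(- \frac{177808077}{8546}\right) \left(- \frac{1}{85164739}\right) = \frac{177808077}{727817859494}$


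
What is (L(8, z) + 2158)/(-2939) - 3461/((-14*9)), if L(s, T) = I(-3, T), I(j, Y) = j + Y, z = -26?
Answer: 9903625/370314 ≈ 26.744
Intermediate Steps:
I(j, Y) = Y + j
L(s, T) = -3 + T (L(s, T) = T - 3 = -3 + T)
(L(8, z) + 2158)/(-2939) - 3461/((-14*9)) = ((-3 - 26) + 2158)/(-2939) - 3461/((-14*9)) = (-29 + 2158)*(-1/2939) - 3461/(-126) = 2129*(-1/2939) - 3461*(-1/126) = -2129/2939 + 3461/126 = 9903625/370314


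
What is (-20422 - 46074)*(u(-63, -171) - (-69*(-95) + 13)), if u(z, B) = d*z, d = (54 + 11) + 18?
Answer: 784453312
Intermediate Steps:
d = 83 (d = 65 + 18 = 83)
u(z, B) = 83*z
(-20422 - 46074)*(u(-63, -171) - (-69*(-95) + 13)) = (-20422 - 46074)*(83*(-63) - (-69*(-95) + 13)) = -66496*(-5229 - (6555 + 13)) = -66496*(-5229 - 1*6568) = -66496*(-5229 - 6568) = -66496*(-11797) = 784453312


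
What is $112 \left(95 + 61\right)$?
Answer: $17472$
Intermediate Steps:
$112 \left(95 + 61\right) = 112 \cdot 156 = 17472$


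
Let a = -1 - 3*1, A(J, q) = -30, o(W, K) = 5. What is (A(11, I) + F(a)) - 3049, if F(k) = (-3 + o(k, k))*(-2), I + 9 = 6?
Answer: -3083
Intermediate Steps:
I = -3 (I = -9 + 6 = -3)
a = -4 (a = -1 - 3 = -4)
F(k) = -4 (F(k) = (-3 + 5)*(-2) = 2*(-2) = -4)
(A(11, I) + F(a)) - 3049 = (-30 - 4) - 3049 = -34 - 3049 = -3083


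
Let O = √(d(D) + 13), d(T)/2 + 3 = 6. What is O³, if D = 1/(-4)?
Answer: 19*√19 ≈ 82.819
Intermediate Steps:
D = -¼ ≈ -0.25000
d(T) = 6 (d(T) = -6 + 2*6 = -6 + 12 = 6)
O = √19 (O = √(6 + 13) = √19 ≈ 4.3589)
O³ = (√19)³ = 19*√19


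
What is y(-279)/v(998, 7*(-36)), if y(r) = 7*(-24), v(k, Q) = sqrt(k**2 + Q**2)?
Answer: -84*sqrt(264877)/264877 ≈ -0.16321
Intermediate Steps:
v(k, Q) = sqrt(Q**2 + k**2)
y(r) = -168
y(-279)/v(998, 7*(-36)) = -168/sqrt((7*(-36))**2 + 998**2) = -168/sqrt((-252)**2 + 996004) = -168/sqrt(63504 + 996004) = -168*sqrt(264877)/529754 = -84*sqrt(264877)/264877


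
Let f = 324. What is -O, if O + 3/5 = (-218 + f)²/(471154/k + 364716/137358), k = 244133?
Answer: -5231826494854/2135499755 ≈ -2449.9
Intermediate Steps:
O = 5231826494854/2135499755 (O = -⅗ + (-218 + 324)²/(471154/244133 + 364716/137358) = -⅗ + 106²/(471154*(1/244133) + 364716*(1/137358)) = -⅗ + 11236/(471154/244133 + 20262/7631) = -⅗ + 11236/(8541999020/1862978923) = -⅗ + 11236*(1862978923/8541999020) = -⅗ + 5233107794707/2135499755 = 5231826494854/2135499755 ≈ 2449.9)
-O = -1*5231826494854/2135499755 = -5231826494854/2135499755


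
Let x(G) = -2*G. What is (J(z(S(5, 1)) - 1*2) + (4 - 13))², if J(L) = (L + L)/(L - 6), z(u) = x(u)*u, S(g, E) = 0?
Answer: 289/4 ≈ 72.250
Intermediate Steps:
z(u) = -2*u² (z(u) = (-2*u)*u = -2*u²)
J(L) = 2*L/(-6 + L) (J(L) = (2*L)/(-6 + L) = 2*L/(-6 + L))
(J(z(S(5, 1)) - 1*2) + (4 - 13))² = (2*(-2*0² - 1*2)/(-6 + (-2*0² - 1*2)) + (4 - 13))² = (2*(-2*0 - 2)/(-6 + (-2*0 - 2)) - 9)² = (2*(0 - 2)/(-6 + (0 - 2)) - 9)² = (2*(-2)/(-6 - 2) - 9)² = (2*(-2)/(-8) - 9)² = (2*(-2)*(-⅛) - 9)² = (½ - 9)² = (-17/2)² = 289/4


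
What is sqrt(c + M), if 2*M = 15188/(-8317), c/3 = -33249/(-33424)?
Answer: sqrt(10003619125531859)/69496852 ≈ 1.4392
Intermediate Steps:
c = 99747/33424 (c = 3*(-33249/(-33424)) = 3*(-33249*(-1/33424)) = 3*(33249/33424) = 99747/33424 ≈ 2.9843)
M = -7594/8317 (M = (15188/(-8317))/2 = (15188*(-1/8317))/2 = (1/2)*(-15188/8317) = -7594/8317 ≈ -0.91307)
sqrt(c + M) = sqrt(99747/33424 - 7594/8317) = sqrt(575773943/277987408) = sqrt(10003619125531859)/69496852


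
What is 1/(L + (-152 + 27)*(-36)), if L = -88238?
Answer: -1/83738 ≈ -1.1942e-5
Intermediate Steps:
1/(L + (-152 + 27)*(-36)) = 1/(-88238 + (-152 + 27)*(-36)) = 1/(-88238 - 125*(-36)) = 1/(-88238 + 4500) = 1/(-83738) = -1/83738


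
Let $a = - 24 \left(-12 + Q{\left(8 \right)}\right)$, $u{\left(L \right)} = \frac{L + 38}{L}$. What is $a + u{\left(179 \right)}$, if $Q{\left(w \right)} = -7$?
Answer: $\frac{81841}{179} \approx 457.21$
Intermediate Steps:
$u{\left(L \right)} = \frac{38 + L}{L}$
$a = 456$ ($a = - 24 \left(-12 - 7\right) = \left(-24\right) \left(-19\right) = 456$)
$a + u{\left(179 \right)} = 456 + \frac{38 + 179}{179} = 456 + \frac{1}{179} \cdot 217 = 456 + \frac{217}{179} = \frac{81841}{179}$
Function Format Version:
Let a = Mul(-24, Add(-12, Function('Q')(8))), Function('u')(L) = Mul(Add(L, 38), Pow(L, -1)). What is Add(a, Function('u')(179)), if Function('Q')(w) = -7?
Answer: Rational(81841, 179) ≈ 457.21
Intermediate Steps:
Function('u')(L) = Mul(Pow(L, -1), Add(38, L)) (Function('u')(L) = Mul(Add(38, L), Pow(L, -1)) = Mul(Pow(L, -1), Add(38, L)))
a = 456 (a = Mul(-24, Add(-12, -7)) = Mul(-24, -19) = 456)
Add(a, Function('u')(179)) = Add(456, Mul(Pow(179, -1), Add(38, 179))) = Add(456, Mul(Rational(1, 179), 217)) = Add(456, Rational(217, 179)) = Rational(81841, 179)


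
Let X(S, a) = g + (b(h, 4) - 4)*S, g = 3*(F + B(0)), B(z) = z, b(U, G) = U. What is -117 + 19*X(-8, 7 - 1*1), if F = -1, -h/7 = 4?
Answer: 4690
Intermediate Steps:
h = -28 (h = -7*4 = -28)
g = -3 (g = 3*(-1 + 0) = 3*(-1) = -3)
X(S, a) = -3 - 32*S (X(S, a) = -3 + (-28 - 4)*S = -3 - 32*S)
-117 + 19*X(-8, 7 - 1*1) = -117 + 19*(-3 - 32*(-8)) = -117 + 19*(-3 + 256) = -117 + 19*253 = -117 + 4807 = 4690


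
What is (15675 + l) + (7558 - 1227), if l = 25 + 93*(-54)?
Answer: 17009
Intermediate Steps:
l = -4997 (l = 25 - 5022 = -4997)
(15675 + l) + (7558 - 1227) = (15675 - 4997) + (7558 - 1227) = 10678 + 6331 = 17009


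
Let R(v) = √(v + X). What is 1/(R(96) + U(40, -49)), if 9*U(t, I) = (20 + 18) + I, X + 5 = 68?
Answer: 99/12758 + 81*√159/12758 ≈ 0.087817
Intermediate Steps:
X = 63 (X = -5 + 68 = 63)
R(v) = √(63 + v) (R(v) = √(v + 63) = √(63 + v))
U(t, I) = 38/9 + I/9 (U(t, I) = ((20 + 18) + I)/9 = (38 + I)/9 = 38/9 + I/9)
1/(R(96) + U(40, -49)) = 1/(√(63 + 96) + (38/9 + (⅑)*(-49))) = 1/(√159 + (38/9 - 49/9)) = 1/(√159 - 11/9) = 1/(-11/9 + √159)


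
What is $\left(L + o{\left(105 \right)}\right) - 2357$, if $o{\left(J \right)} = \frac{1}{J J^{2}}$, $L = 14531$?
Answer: $\frac{14092926751}{1157625} \approx 12174.0$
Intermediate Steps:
$o{\left(J \right)} = \frac{1}{J^{3}}$
$\left(L + o{\left(105 \right)}\right) - 2357 = \left(14531 + \frac{1}{1157625}\right) - 2357 = \frac{16821448876}{1157625} - 2357 = \frac{14092926751}{1157625}$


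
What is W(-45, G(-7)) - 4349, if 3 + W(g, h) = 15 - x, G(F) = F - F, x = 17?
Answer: -4354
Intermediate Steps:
G(F) = 0
W(g, h) = -5 (W(g, h) = -3 + (15 - 1*17) = -3 + (15 - 17) = -3 - 2 = -5)
W(-45, G(-7)) - 4349 = -5 - 4349 = -4354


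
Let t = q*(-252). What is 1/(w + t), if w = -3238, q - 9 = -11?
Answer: -1/2734 ≈ -0.00036576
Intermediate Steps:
q = -2 (q = 9 - 11 = -2)
t = 504 (t = -2*(-252) = 504)
1/(w + t) = 1/(-3238 + 504) = 1/(-2734) = -1/2734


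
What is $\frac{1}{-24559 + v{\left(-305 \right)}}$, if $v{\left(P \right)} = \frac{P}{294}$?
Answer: $- \frac{294}{7220651} \approx -4.0717 \cdot 10^{-5}$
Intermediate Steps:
$v{\left(P \right)} = \frac{P}{294}$ ($v{\left(P \right)} = P \frac{1}{294} = \frac{P}{294}$)
$\frac{1}{-24559 + v{\left(-305 \right)}} = \frac{1}{-24559 + \frac{1}{294} \left(-305\right)} = \frac{1}{-24559 - \frac{305}{294}} = \frac{1}{- \frac{7220651}{294}} = - \frac{294}{7220651}$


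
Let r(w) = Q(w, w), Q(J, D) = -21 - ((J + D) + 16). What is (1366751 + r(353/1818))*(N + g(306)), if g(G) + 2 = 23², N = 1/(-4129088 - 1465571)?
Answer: 98997428775599068/137447163 ≈ 7.2026e+8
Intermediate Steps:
N = -1/5594659 (N = 1/(-5594659) = -1/5594659 ≈ -1.7874e-7)
Q(J, D) = -37 - D - J (Q(J, D) = -21 - ((D + J) + 16) = -21 - (16 + D + J) = -21 + (-16 - D - J) = -37 - D - J)
g(G) = 527 (g(G) = -2 + 23² = -2 + 529 = 527)
r(w) = -37 - 2*w (r(w) = -37 - w - w = -37 - 2*w)
(1366751 + r(353/1818))*(N + g(306)) = (1366751 + (-37 - 706/1818))*(-1/5594659 + 527) = (1366751 + (-37 - 706/1818))*(2948385292/5594659) = (1366751 + (-37 - 2*353/1818))*(2948385292/5594659) = (1366751 + (-37 - 353/909))*(2948385292/5594659) = (1366751 - 33986/909)*(2948385292/5594659) = (1242342673/909)*(2948385292/5594659) = 98997428775599068/137447163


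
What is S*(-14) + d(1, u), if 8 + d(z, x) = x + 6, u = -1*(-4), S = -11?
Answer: 156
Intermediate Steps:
u = 4
d(z, x) = -2 + x (d(z, x) = -8 + (x + 6) = -8 + (6 + x) = -2 + x)
S*(-14) + d(1, u) = -11*(-14) + (-2 + 4) = 154 + 2 = 156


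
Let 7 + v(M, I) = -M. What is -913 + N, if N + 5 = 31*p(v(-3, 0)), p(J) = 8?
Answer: -670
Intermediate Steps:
v(M, I) = -7 - M
N = 243 (N = -5 + 31*8 = -5 + 248 = 243)
-913 + N = -913 + 243 = -670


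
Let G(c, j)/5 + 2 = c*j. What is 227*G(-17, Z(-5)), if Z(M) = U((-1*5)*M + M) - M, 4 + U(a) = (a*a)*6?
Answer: -46329565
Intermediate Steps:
U(a) = -4 + 6*a² (U(a) = -4 + (a*a)*6 = -4 + a²*6 = -4 + 6*a²)
Z(M) = -4 - M + 96*M² (Z(M) = (-4 + 6*((-1*5)*M + M)²) - M = (-4 + 6*(-5*M + M)²) - M = (-4 + 6*(-4*M)²) - M = (-4 + 6*(16*M²)) - M = (-4 + 96*M²) - M = -4 - M + 96*M²)
G(c, j) = -10 + 5*c*j (G(c, j) = -10 + 5*(c*j) = -10 + 5*c*j)
227*G(-17, Z(-5)) = 227*(-10 + 5*(-17)*(-4 - 1*(-5) + 96*(-5)²)) = 227*(-10 + 5*(-17)*(-4 + 5 + 96*25)) = 227*(-10 + 5*(-17)*(-4 + 5 + 2400)) = 227*(-10 + 5*(-17)*2401) = 227*(-10 - 204085) = 227*(-204095) = -46329565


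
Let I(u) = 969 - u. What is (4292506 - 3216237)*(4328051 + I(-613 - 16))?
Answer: 4659866999581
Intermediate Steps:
(4292506 - 3216237)*(4328051 + I(-613 - 16)) = (4292506 - 3216237)*(4328051 + (969 - (-613 - 16))) = 1076269*(4328051 + (969 - 1*(-629))) = 1076269*(4328051 + (969 + 629)) = 1076269*(4328051 + 1598) = 1076269*4329649 = 4659866999581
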